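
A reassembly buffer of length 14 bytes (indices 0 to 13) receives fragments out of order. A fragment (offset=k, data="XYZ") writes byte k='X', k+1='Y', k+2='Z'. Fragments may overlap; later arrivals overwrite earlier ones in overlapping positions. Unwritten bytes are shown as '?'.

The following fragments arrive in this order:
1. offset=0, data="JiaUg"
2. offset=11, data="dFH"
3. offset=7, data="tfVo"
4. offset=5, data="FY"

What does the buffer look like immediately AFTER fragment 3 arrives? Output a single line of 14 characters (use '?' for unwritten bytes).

Fragment 1: offset=0 data="JiaUg" -> buffer=JiaUg?????????
Fragment 2: offset=11 data="dFH" -> buffer=JiaUg??????dFH
Fragment 3: offset=7 data="tfVo" -> buffer=JiaUg??tfVodFH

Answer: JiaUg??tfVodFH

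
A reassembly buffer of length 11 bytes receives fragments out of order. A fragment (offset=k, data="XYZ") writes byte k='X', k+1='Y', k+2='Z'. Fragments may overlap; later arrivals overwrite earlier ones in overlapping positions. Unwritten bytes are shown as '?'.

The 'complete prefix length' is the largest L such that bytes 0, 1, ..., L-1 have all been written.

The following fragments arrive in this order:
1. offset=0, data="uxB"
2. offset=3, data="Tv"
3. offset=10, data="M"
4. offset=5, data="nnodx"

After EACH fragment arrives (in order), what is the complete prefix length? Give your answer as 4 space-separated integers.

Answer: 3 5 5 11

Derivation:
Fragment 1: offset=0 data="uxB" -> buffer=uxB???????? -> prefix_len=3
Fragment 2: offset=3 data="Tv" -> buffer=uxBTv?????? -> prefix_len=5
Fragment 3: offset=10 data="M" -> buffer=uxBTv?????M -> prefix_len=5
Fragment 4: offset=5 data="nnodx" -> buffer=uxBTvnnodxM -> prefix_len=11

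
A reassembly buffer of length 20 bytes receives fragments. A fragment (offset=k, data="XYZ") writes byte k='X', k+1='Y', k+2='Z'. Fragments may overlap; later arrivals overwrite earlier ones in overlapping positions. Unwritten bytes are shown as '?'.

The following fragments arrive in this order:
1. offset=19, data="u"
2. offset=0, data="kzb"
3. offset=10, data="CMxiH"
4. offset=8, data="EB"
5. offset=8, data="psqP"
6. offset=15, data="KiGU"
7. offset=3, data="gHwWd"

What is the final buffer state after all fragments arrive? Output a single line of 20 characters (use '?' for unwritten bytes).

Fragment 1: offset=19 data="u" -> buffer=???????????????????u
Fragment 2: offset=0 data="kzb" -> buffer=kzb????????????????u
Fragment 3: offset=10 data="CMxiH" -> buffer=kzb???????CMxiH????u
Fragment 4: offset=8 data="EB" -> buffer=kzb?????EBCMxiH????u
Fragment 5: offset=8 data="psqP" -> buffer=kzb?????psqPxiH????u
Fragment 6: offset=15 data="KiGU" -> buffer=kzb?????psqPxiHKiGUu
Fragment 7: offset=3 data="gHwWd" -> buffer=kzbgHwWdpsqPxiHKiGUu

Answer: kzbgHwWdpsqPxiHKiGUu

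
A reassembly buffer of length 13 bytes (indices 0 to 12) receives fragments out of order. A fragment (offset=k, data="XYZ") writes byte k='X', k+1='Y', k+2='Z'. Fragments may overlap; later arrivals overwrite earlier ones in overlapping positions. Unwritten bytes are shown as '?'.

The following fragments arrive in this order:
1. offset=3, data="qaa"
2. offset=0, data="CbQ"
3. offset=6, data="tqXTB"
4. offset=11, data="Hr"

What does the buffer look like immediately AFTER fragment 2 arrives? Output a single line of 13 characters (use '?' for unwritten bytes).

Answer: CbQqaa???????

Derivation:
Fragment 1: offset=3 data="qaa" -> buffer=???qaa???????
Fragment 2: offset=0 data="CbQ" -> buffer=CbQqaa???????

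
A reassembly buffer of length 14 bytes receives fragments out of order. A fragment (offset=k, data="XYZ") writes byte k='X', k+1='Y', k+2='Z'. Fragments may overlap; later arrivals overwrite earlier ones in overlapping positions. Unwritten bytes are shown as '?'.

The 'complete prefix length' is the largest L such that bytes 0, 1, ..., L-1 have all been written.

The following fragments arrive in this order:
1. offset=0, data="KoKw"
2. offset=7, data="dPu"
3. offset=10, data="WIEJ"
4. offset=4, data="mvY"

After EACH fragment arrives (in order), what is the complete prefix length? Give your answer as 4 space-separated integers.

Fragment 1: offset=0 data="KoKw" -> buffer=KoKw?????????? -> prefix_len=4
Fragment 2: offset=7 data="dPu" -> buffer=KoKw???dPu???? -> prefix_len=4
Fragment 3: offset=10 data="WIEJ" -> buffer=KoKw???dPuWIEJ -> prefix_len=4
Fragment 4: offset=4 data="mvY" -> buffer=KoKwmvYdPuWIEJ -> prefix_len=14

Answer: 4 4 4 14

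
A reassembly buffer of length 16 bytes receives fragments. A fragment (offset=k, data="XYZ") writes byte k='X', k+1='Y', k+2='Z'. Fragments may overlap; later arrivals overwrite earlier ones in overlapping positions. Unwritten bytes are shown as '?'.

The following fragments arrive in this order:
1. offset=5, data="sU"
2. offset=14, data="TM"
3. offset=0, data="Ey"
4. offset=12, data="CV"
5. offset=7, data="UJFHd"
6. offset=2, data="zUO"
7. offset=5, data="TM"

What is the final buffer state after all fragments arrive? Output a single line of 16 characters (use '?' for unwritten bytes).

Answer: EyzUOTMUJFHdCVTM

Derivation:
Fragment 1: offset=5 data="sU" -> buffer=?????sU?????????
Fragment 2: offset=14 data="TM" -> buffer=?????sU???????TM
Fragment 3: offset=0 data="Ey" -> buffer=Ey???sU???????TM
Fragment 4: offset=12 data="CV" -> buffer=Ey???sU?????CVTM
Fragment 5: offset=7 data="UJFHd" -> buffer=Ey???sUUJFHdCVTM
Fragment 6: offset=2 data="zUO" -> buffer=EyzUOsUUJFHdCVTM
Fragment 7: offset=5 data="TM" -> buffer=EyzUOTMUJFHdCVTM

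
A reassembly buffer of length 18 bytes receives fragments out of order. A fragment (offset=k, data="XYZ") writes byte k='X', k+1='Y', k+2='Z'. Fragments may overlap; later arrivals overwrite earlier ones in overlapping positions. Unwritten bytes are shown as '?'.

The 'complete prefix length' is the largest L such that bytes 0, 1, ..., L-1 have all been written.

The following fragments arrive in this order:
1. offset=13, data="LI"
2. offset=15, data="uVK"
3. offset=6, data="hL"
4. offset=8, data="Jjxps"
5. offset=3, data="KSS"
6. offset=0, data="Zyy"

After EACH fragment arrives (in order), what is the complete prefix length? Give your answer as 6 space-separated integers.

Fragment 1: offset=13 data="LI" -> buffer=?????????????LI??? -> prefix_len=0
Fragment 2: offset=15 data="uVK" -> buffer=?????????????LIuVK -> prefix_len=0
Fragment 3: offset=6 data="hL" -> buffer=??????hL?????LIuVK -> prefix_len=0
Fragment 4: offset=8 data="Jjxps" -> buffer=??????hLJjxpsLIuVK -> prefix_len=0
Fragment 5: offset=3 data="KSS" -> buffer=???KSShLJjxpsLIuVK -> prefix_len=0
Fragment 6: offset=0 data="Zyy" -> buffer=ZyyKSShLJjxpsLIuVK -> prefix_len=18

Answer: 0 0 0 0 0 18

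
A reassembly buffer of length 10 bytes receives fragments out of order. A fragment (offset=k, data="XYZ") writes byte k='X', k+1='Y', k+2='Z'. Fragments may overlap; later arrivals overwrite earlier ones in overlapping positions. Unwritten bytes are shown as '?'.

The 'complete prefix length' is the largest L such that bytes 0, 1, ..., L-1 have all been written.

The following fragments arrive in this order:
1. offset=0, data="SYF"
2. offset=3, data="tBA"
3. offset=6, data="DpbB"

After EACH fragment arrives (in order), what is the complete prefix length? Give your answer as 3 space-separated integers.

Fragment 1: offset=0 data="SYF" -> buffer=SYF??????? -> prefix_len=3
Fragment 2: offset=3 data="tBA" -> buffer=SYFtBA???? -> prefix_len=6
Fragment 3: offset=6 data="DpbB" -> buffer=SYFtBADpbB -> prefix_len=10

Answer: 3 6 10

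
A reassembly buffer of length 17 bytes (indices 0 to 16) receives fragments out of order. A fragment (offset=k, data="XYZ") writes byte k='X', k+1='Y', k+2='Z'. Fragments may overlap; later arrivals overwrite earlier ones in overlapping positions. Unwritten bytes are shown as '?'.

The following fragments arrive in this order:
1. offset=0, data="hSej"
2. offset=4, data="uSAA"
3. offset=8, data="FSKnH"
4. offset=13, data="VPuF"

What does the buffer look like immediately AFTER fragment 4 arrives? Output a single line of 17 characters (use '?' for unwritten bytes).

Fragment 1: offset=0 data="hSej" -> buffer=hSej?????????????
Fragment 2: offset=4 data="uSAA" -> buffer=hSejuSAA?????????
Fragment 3: offset=8 data="FSKnH" -> buffer=hSejuSAAFSKnH????
Fragment 4: offset=13 data="VPuF" -> buffer=hSejuSAAFSKnHVPuF

Answer: hSejuSAAFSKnHVPuF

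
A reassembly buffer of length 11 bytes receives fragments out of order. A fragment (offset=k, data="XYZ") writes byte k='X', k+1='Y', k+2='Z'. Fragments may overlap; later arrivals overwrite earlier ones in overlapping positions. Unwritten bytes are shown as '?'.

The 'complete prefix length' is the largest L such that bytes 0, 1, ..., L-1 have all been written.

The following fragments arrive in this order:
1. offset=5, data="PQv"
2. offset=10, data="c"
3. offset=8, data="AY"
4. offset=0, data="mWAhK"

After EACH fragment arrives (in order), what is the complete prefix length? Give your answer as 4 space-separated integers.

Answer: 0 0 0 11

Derivation:
Fragment 1: offset=5 data="PQv" -> buffer=?????PQv??? -> prefix_len=0
Fragment 2: offset=10 data="c" -> buffer=?????PQv??c -> prefix_len=0
Fragment 3: offset=8 data="AY" -> buffer=?????PQvAYc -> prefix_len=0
Fragment 4: offset=0 data="mWAhK" -> buffer=mWAhKPQvAYc -> prefix_len=11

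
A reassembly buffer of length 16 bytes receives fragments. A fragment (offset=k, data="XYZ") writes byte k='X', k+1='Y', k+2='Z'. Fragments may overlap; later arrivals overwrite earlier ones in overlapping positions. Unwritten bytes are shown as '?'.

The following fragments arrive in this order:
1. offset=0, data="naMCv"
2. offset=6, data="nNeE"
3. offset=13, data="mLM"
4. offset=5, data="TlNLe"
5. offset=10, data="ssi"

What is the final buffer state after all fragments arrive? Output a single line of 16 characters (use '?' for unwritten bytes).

Answer: naMCvTlNLessimLM

Derivation:
Fragment 1: offset=0 data="naMCv" -> buffer=naMCv???????????
Fragment 2: offset=6 data="nNeE" -> buffer=naMCv?nNeE??????
Fragment 3: offset=13 data="mLM" -> buffer=naMCv?nNeE???mLM
Fragment 4: offset=5 data="TlNLe" -> buffer=naMCvTlNLe???mLM
Fragment 5: offset=10 data="ssi" -> buffer=naMCvTlNLessimLM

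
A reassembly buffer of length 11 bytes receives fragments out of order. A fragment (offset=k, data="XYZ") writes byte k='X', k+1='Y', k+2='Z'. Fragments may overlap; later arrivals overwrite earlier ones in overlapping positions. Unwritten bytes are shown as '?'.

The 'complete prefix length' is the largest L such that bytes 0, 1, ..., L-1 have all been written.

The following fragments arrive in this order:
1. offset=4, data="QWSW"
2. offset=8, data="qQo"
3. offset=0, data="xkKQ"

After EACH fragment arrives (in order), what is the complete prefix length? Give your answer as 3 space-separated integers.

Fragment 1: offset=4 data="QWSW" -> buffer=????QWSW??? -> prefix_len=0
Fragment 2: offset=8 data="qQo" -> buffer=????QWSWqQo -> prefix_len=0
Fragment 3: offset=0 data="xkKQ" -> buffer=xkKQQWSWqQo -> prefix_len=11

Answer: 0 0 11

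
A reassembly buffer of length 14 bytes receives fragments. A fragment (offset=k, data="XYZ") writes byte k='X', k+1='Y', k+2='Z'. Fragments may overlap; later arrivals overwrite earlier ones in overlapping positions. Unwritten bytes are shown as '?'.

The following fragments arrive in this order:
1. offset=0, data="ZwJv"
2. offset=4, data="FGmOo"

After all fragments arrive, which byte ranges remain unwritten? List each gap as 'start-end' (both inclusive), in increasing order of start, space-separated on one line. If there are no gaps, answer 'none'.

Answer: 9-13

Derivation:
Fragment 1: offset=0 len=4
Fragment 2: offset=4 len=5
Gaps: 9-13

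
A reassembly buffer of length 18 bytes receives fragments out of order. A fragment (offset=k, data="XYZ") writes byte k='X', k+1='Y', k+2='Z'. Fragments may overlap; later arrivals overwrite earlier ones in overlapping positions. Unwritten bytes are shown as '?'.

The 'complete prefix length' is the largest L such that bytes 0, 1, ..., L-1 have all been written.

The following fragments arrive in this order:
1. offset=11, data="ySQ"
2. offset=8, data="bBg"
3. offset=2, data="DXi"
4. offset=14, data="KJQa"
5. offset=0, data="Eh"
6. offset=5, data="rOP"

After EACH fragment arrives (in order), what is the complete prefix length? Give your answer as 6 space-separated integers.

Answer: 0 0 0 0 5 18

Derivation:
Fragment 1: offset=11 data="ySQ" -> buffer=???????????ySQ???? -> prefix_len=0
Fragment 2: offset=8 data="bBg" -> buffer=????????bBgySQ???? -> prefix_len=0
Fragment 3: offset=2 data="DXi" -> buffer=??DXi???bBgySQ???? -> prefix_len=0
Fragment 4: offset=14 data="KJQa" -> buffer=??DXi???bBgySQKJQa -> prefix_len=0
Fragment 5: offset=0 data="Eh" -> buffer=EhDXi???bBgySQKJQa -> prefix_len=5
Fragment 6: offset=5 data="rOP" -> buffer=EhDXirOPbBgySQKJQa -> prefix_len=18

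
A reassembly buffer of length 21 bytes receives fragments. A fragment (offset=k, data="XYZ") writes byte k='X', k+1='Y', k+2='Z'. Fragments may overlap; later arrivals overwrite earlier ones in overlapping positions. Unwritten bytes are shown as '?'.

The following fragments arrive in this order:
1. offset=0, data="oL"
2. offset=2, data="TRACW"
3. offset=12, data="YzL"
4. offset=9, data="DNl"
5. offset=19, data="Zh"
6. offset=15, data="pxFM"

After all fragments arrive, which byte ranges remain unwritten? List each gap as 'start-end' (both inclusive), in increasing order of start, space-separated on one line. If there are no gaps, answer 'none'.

Answer: 7-8

Derivation:
Fragment 1: offset=0 len=2
Fragment 2: offset=2 len=5
Fragment 3: offset=12 len=3
Fragment 4: offset=9 len=3
Fragment 5: offset=19 len=2
Fragment 6: offset=15 len=4
Gaps: 7-8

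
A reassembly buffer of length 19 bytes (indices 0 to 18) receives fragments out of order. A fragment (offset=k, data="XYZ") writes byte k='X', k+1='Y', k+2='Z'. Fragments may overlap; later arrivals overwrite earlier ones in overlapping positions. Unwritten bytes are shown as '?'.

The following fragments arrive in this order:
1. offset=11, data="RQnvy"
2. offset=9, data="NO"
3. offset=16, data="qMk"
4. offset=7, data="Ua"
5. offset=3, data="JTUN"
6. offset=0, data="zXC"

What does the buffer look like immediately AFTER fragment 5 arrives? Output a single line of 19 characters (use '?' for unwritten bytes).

Fragment 1: offset=11 data="RQnvy" -> buffer=???????????RQnvy???
Fragment 2: offset=9 data="NO" -> buffer=?????????NORQnvy???
Fragment 3: offset=16 data="qMk" -> buffer=?????????NORQnvyqMk
Fragment 4: offset=7 data="Ua" -> buffer=???????UaNORQnvyqMk
Fragment 5: offset=3 data="JTUN" -> buffer=???JTUNUaNORQnvyqMk

Answer: ???JTUNUaNORQnvyqMk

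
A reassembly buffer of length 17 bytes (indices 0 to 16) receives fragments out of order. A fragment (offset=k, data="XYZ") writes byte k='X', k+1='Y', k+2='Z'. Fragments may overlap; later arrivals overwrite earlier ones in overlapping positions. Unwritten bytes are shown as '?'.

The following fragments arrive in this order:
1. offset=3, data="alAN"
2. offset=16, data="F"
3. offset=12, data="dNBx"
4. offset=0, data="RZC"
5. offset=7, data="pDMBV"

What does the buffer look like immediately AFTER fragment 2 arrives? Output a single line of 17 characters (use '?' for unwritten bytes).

Fragment 1: offset=3 data="alAN" -> buffer=???alAN??????????
Fragment 2: offset=16 data="F" -> buffer=???alAN?????????F

Answer: ???alAN?????????F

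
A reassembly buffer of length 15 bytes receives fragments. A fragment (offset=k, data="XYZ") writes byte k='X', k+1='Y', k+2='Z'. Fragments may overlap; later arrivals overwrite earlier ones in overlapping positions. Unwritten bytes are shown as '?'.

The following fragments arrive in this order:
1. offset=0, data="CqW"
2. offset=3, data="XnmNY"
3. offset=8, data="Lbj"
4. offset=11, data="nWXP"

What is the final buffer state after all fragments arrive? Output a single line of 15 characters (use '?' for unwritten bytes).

Fragment 1: offset=0 data="CqW" -> buffer=CqW????????????
Fragment 2: offset=3 data="XnmNY" -> buffer=CqWXnmNY???????
Fragment 3: offset=8 data="Lbj" -> buffer=CqWXnmNYLbj????
Fragment 4: offset=11 data="nWXP" -> buffer=CqWXnmNYLbjnWXP

Answer: CqWXnmNYLbjnWXP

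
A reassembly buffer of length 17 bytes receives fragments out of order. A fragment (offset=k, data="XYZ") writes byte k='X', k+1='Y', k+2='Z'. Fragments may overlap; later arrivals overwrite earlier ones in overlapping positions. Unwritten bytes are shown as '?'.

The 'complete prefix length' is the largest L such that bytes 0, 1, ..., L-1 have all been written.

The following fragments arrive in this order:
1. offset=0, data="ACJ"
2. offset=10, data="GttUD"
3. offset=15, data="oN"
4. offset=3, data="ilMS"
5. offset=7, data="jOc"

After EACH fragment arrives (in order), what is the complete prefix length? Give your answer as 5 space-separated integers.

Answer: 3 3 3 7 17

Derivation:
Fragment 1: offset=0 data="ACJ" -> buffer=ACJ?????????????? -> prefix_len=3
Fragment 2: offset=10 data="GttUD" -> buffer=ACJ???????GttUD?? -> prefix_len=3
Fragment 3: offset=15 data="oN" -> buffer=ACJ???????GttUDoN -> prefix_len=3
Fragment 4: offset=3 data="ilMS" -> buffer=ACJilMS???GttUDoN -> prefix_len=7
Fragment 5: offset=7 data="jOc" -> buffer=ACJilMSjOcGttUDoN -> prefix_len=17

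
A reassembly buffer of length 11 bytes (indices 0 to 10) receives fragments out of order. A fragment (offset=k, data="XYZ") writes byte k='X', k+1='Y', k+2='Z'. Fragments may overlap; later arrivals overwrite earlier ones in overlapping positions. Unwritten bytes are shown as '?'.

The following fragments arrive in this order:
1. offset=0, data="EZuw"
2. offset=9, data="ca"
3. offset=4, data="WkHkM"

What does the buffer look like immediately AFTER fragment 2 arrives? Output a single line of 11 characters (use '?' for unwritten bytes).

Fragment 1: offset=0 data="EZuw" -> buffer=EZuw???????
Fragment 2: offset=9 data="ca" -> buffer=EZuw?????ca

Answer: EZuw?????ca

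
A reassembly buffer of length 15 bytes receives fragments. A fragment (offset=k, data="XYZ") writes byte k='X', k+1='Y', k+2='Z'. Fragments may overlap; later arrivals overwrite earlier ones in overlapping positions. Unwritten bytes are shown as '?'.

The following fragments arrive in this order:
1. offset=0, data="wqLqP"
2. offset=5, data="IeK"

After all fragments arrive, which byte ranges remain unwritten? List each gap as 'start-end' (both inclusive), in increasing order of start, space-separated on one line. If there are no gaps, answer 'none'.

Answer: 8-14

Derivation:
Fragment 1: offset=0 len=5
Fragment 2: offset=5 len=3
Gaps: 8-14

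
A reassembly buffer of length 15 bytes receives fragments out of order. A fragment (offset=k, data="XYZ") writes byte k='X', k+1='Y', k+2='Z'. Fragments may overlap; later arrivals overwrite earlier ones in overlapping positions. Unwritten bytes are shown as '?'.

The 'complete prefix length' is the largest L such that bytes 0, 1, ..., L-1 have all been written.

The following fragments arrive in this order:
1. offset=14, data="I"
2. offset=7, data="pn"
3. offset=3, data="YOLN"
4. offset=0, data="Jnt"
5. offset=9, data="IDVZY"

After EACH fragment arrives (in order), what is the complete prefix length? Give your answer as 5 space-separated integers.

Fragment 1: offset=14 data="I" -> buffer=??????????????I -> prefix_len=0
Fragment 2: offset=7 data="pn" -> buffer=???????pn?????I -> prefix_len=0
Fragment 3: offset=3 data="YOLN" -> buffer=???YOLNpn?????I -> prefix_len=0
Fragment 4: offset=0 data="Jnt" -> buffer=JntYOLNpn?????I -> prefix_len=9
Fragment 5: offset=9 data="IDVZY" -> buffer=JntYOLNpnIDVZYI -> prefix_len=15

Answer: 0 0 0 9 15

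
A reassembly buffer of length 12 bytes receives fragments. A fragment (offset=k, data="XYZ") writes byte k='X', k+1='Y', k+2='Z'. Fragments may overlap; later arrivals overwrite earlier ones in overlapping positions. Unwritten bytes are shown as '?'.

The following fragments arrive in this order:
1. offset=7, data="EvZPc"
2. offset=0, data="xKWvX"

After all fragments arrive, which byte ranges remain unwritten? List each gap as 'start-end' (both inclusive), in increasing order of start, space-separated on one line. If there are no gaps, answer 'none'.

Fragment 1: offset=7 len=5
Fragment 2: offset=0 len=5
Gaps: 5-6

Answer: 5-6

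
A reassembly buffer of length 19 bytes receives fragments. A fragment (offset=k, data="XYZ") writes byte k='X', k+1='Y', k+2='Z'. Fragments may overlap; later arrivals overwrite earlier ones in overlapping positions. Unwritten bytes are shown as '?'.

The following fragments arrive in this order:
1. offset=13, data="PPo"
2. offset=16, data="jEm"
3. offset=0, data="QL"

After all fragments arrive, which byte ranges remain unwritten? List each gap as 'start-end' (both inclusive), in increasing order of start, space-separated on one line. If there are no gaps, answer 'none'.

Fragment 1: offset=13 len=3
Fragment 2: offset=16 len=3
Fragment 3: offset=0 len=2
Gaps: 2-12

Answer: 2-12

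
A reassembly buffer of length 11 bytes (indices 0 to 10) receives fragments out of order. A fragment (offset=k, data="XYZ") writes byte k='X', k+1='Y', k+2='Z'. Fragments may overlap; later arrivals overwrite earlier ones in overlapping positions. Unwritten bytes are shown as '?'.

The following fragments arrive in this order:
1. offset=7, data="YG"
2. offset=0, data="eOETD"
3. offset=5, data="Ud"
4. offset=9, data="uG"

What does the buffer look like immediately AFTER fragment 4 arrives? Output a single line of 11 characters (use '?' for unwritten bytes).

Answer: eOETDUdYGuG

Derivation:
Fragment 1: offset=7 data="YG" -> buffer=???????YG??
Fragment 2: offset=0 data="eOETD" -> buffer=eOETD??YG??
Fragment 3: offset=5 data="Ud" -> buffer=eOETDUdYG??
Fragment 4: offset=9 data="uG" -> buffer=eOETDUdYGuG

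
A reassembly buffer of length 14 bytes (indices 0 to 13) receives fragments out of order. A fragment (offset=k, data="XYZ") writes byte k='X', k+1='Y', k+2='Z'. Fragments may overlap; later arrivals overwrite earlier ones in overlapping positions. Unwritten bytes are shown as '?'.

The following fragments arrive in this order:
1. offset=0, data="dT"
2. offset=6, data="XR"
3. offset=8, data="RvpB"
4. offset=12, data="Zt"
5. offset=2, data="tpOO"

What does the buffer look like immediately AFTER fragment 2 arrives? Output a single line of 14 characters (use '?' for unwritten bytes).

Fragment 1: offset=0 data="dT" -> buffer=dT????????????
Fragment 2: offset=6 data="XR" -> buffer=dT????XR??????

Answer: dT????XR??????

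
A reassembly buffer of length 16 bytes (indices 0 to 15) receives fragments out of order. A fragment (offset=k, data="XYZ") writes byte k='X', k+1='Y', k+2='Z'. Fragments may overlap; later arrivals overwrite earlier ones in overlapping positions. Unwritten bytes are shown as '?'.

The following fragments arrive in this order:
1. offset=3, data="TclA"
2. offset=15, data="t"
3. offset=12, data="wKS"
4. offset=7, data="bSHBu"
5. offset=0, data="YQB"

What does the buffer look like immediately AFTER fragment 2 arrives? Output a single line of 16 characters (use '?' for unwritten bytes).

Fragment 1: offset=3 data="TclA" -> buffer=???TclA?????????
Fragment 2: offset=15 data="t" -> buffer=???TclA????????t

Answer: ???TclA????????t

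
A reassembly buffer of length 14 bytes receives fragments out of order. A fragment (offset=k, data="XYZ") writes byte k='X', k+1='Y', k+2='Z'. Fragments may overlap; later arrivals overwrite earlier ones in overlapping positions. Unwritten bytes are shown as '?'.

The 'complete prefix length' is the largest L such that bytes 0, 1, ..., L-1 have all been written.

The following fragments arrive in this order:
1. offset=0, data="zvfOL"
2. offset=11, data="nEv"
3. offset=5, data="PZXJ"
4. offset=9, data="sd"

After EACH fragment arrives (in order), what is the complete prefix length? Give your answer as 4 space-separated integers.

Answer: 5 5 9 14

Derivation:
Fragment 1: offset=0 data="zvfOL" -> buffer=zvfOL????????? -> prefix_len=5
Fragment 2: offset=11 data="nEv" -> buffer=zvfOL??????nEv -> prefix_len=5
Fragment 3: offset=5 data="PZXJ" -> buffer=zvfOLPZXJ??nEv -> prefix_len=9
Fragment 4: offset=9 data="sd" -> buffer=zvfOLPZXJsdnEv -> prefix_len=14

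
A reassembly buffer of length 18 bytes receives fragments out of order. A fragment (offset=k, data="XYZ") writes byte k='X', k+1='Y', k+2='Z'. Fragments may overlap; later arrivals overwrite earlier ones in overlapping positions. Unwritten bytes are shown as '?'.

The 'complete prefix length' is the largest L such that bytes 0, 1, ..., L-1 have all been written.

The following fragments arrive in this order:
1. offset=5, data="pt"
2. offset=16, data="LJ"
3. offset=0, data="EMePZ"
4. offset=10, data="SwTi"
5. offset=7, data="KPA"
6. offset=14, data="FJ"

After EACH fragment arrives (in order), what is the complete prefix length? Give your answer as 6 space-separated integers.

Fragment 1: offset=5 data="pt" -> buffer=?????pt??????????? -> prefix_len=0
Fragment 2: offset=16 data="LJ" -> buffer=?????pt?????????LJ -> prefix_len=0
Fragment 3: offset=0 data="EMePZ" -> buffer=EMePZpt?????????LJ -> prefix_len=7
Fragment 4: offset=10 data="SwTi" -> buffer=EMePZpt???SwTi??LJ -> prefix_len=7
Fragment 5: offset=7 data="KPA" -> buffer=EMePZptKPASwTi??LJ -> prefix_len=14
Fragment 6: offset=14 data="FJ" -> buffer=EMePZptKPASwTiFJLJ -> prefix_len=18

Answer: 0 0 7 7 14 18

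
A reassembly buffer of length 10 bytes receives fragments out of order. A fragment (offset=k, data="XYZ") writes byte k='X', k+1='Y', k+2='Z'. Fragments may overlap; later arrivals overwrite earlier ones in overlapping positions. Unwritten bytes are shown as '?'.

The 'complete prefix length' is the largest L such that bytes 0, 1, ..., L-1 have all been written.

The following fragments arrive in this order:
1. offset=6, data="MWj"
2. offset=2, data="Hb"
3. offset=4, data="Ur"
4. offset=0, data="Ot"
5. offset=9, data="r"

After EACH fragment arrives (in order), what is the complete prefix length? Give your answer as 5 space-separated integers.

Answer: 0 0 0 9 10

Derivation:
Fragment 1: offset=6 data="MWj" -> buffer=??????MWj? -> prefix_len=0
Fragment 2: offset=2 data="Hb" -> buffer=??Hb??MWj? -> prefix_len=0
Fragment 3: offset=4 data="Ur" -> buffer=??HbUrMWj? -> prefix_len=0
Fragment 4: offset=0 data="Ot" -> buffer=OtHbUrMWj? -> prefix_len=9
Fragment 5: offset=9 data="r" -> buffer=OtHbUrMWjr -> prefix_len=10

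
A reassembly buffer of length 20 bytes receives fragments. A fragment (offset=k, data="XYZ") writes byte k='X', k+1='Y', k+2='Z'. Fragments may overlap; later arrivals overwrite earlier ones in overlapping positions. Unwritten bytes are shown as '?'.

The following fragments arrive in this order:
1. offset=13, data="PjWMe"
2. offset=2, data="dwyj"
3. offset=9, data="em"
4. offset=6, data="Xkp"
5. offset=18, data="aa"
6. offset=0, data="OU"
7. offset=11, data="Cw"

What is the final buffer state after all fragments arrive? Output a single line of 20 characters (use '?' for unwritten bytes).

Fragment 1: offset=13 data="PjWMe" -> buffer=?????????????PjWMe??
Fragment 2: offset=2 data="dwyj" -> buffer=??dwyj???????PjWMe??
Fragment 3: offset=9 data="em" -> buffer=??dwyj???em??PjWMe??
Fragment 4: offset=6 data="Xkp" -> buffer=??dwyjXkpem??PjWMe??
Fragment 5: offset=18 data="aa" -> buffer=??dwyjXkpem??PjWMeaa
Fragment 6: offset=0 data="OU" -> buffer=OUdwyjXkpem??PjWMeaa
Fragment 7: offset=11 data="Cw" -> buffer=OUdwyjXkpemCwPjWMeaa

Answer: OUdwyjXkpemCwPjWMeaa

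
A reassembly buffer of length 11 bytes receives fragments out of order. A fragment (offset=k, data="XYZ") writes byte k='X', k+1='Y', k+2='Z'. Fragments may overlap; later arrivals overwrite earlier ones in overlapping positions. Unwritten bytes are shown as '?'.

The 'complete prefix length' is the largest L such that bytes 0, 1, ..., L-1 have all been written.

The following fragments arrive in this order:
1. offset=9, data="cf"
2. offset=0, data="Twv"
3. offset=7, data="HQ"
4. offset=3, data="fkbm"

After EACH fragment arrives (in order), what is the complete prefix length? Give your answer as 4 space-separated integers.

Fragment 1: offset=9 data="cf" -> buffer=?????????cf -> prefix_len=0
Fragment 2: offset=0 data="Twv" -> buffer=Twv??????cf -> prefix_len=3
Fragment 3: offset=7 data="HQ" -> buffer=Twv????HQcf -> prefix_len=3
Fragment 4: offset=3 data="fkbm" -> buffer=TwvfkbmHQcf -> prefix_len=11

Answer: 0 3 3 11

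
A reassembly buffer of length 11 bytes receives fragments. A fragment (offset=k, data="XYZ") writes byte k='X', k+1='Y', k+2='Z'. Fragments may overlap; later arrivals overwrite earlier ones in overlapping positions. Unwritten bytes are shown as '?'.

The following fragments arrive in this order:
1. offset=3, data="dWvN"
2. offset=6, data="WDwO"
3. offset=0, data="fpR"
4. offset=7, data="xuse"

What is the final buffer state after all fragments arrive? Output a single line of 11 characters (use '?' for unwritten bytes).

Fragment 1: offset=3 data="dWvN" -> buffer=???dWvN????
Fragment 2: offset=6 data="WDwO" -> buffer=???dWvWDwO?
Fragment 3: offset=0 data="fpR" -> buffer=fpRdWvWDwO?
Fragment 4: offset=7 data="xuse" -> buffer=fpRdWvWxuse

Answer: fpRdWvWxuse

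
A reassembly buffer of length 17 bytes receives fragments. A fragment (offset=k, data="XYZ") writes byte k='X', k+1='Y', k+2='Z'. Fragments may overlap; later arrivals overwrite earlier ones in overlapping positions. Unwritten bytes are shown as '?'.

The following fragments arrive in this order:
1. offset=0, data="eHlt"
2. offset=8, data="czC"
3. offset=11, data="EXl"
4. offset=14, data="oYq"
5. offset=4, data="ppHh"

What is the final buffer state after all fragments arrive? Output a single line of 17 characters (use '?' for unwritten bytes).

Answer: eHltppHhczCEXloYq

Derivation:
Fragment 1: offset=0 data="eHlt" -> buffer=eHlt?????????????
Fragment 2: offset=8 data="czC" -> buffer=eHlt????czC??????
Fragment 3: offset=11 data="EXl" -> buffer=eHlt????czCEXl???
Fragment 4: offset=14 data="oYq" -> buffer=eHlt????czCEXloYq
Fragment 5: offset=4 data="ppHh" -> buffer=eHltppHhczCEXloYq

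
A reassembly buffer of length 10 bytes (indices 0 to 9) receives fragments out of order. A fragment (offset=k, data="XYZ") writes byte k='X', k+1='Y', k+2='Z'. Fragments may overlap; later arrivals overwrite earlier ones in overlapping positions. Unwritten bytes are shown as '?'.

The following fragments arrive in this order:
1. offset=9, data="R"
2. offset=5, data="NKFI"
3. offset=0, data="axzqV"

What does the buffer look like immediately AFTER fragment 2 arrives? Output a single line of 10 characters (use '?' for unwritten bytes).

Fragment 1: offset=9 data="R" -> buffer=?????????R
Fragment 2: offset=5 data="NKFI" -> buffer=?????NKFIR

Answer: ?????NKFIR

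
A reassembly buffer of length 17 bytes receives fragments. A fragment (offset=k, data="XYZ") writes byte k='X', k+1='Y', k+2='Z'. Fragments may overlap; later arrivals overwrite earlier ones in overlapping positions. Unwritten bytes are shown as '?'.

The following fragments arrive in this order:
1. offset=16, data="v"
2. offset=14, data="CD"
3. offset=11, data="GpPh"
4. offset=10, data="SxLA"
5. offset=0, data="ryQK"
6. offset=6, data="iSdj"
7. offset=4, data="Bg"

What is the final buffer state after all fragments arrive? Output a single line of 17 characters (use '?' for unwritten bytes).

Fragment 1: offset=16 data="v" -> buffer=????????????????v
Fragment 2: offset=14 data="CD" -> buffer=??????????????CDv
Fragment 3: offset=11 data="GpPh" -> buffer=???????????GpPhDv
Fragment 4: offset=10 data="SxLA" -> buffer=??????????SxLAhDv
Fragment 5: offset=0 data="ryQK" -> buffer=ryQK??????SxLAhDv
Fragment 6: offset=6 data="iSdj" -> buffer=ryQK??iSdjSxLAhDv
Fragment 7: offset=4 data="Bg" -> buffer=ryQKBgiSdjSxLAhDv

Answer: ryQKBgiSdjSxLAhDv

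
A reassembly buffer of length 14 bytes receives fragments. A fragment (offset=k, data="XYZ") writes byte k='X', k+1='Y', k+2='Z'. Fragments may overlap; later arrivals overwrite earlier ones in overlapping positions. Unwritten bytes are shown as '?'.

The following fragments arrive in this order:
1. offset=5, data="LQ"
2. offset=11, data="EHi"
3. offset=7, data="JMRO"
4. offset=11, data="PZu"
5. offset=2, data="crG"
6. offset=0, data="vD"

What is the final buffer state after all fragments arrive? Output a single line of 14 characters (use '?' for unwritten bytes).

Fragment 1: offset=5 data="LQ" -> buffer=?????LQ???????
Fragment 2: offset=11 data="EHi" -> buffer=?????LQ????EHi
Fragment 3: offset=7 data="JMRO" -> buffer=?????LQJMROEHi
Fragment 4: offset=11 data="PZu" -> buffer=?????LQJMROPZu
Fragment 5: offset=2 data="crG" -> buffer=??crGLQJMROPZu
Fragment 6: offset=0 data="vD" -> buffer=vDcrGLQJMROPZu

Answer: vDcrGLQJMROPZu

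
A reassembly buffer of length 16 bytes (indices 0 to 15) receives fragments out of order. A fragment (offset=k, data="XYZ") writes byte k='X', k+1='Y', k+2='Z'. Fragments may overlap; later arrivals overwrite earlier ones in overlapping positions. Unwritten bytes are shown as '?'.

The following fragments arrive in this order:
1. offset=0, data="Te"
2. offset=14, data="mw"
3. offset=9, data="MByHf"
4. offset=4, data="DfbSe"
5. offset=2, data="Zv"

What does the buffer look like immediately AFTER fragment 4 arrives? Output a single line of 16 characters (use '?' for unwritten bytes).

Answer: Te??DfbSeMByHfmw

Derivation:
Fragment 1: offset=0 data="Te" -> buffer=Te??????????????
Fragment 2: offset=14 data="mw" -> buffer=Te????????????mw
Fragment 3: offset=9 data="MByHf" -> buffer=Te???????MByHfmw
Fragment 4: offset=4 data="DfbSe" -> buffer=Te??DfbSeMByHfmw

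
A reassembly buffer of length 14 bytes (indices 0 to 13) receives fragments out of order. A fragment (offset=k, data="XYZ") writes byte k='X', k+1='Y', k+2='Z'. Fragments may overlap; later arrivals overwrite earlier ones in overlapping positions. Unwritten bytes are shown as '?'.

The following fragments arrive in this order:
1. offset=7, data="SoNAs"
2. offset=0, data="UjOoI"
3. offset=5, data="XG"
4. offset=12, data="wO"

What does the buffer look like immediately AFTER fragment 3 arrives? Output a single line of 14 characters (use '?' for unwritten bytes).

Fragment 1: offset=7 data="SoNAs" -> buffer=???????SoNAs??
Fragment 2: offset=0 data="UjOoI" -> buffer=UjOoI??SoNAs??
Fragment 3: offset=5 data="XG" -> buffer=UjOoIXGSoNAs??

Answer: UjOoIXGSoNAs??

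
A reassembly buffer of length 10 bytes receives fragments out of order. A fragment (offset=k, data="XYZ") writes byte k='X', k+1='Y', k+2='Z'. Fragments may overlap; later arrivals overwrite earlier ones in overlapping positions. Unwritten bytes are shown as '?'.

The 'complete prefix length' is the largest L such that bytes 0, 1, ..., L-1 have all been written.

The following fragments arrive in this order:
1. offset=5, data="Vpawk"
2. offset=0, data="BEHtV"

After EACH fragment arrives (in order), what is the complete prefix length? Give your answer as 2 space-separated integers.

Answer: 0 10

Derivation:
Fragment 1: offset=5 data="Vpawk" -> buffer=?????Vpawk -> prefix_len=0
Fragment 2: offset=0 data="BEHtV" -> buffer=BEHtVVpawk -> prefix_len=10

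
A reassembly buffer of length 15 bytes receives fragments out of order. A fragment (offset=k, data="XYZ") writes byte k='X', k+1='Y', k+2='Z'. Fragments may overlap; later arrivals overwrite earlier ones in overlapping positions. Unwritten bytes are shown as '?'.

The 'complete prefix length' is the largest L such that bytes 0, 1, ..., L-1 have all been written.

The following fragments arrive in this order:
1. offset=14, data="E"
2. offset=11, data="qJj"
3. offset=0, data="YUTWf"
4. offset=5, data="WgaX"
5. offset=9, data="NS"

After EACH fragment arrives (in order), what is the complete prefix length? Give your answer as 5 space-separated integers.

Fragment 1: offset=14 data="E" -> buffer=??????????????E -> prefix_len=0
Fragment 2: offset=11 data="qJj" -> buffer=???????????qJjE -> prefix_len=0
Fragment 3: offset=0 data="YUTWf" -> buffer=YUTWf??????qJjE -> prefix_len=5
Fragment 4: offset=5 data="WgaX" -> buffer=YUTWfWgaX??qJjE -> prefix_len=9
Fragment 5: offset=9 data="NS" -> buffer=YUTWfWgaXNSqJjE -> prefix_len=15

Answer: 0 0 5 9 15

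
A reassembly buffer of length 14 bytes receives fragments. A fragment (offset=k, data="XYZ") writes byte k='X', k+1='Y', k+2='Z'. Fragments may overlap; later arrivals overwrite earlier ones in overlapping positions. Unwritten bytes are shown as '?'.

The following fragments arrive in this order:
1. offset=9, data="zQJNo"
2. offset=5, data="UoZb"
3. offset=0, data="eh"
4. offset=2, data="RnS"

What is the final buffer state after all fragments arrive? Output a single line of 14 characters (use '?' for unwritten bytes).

Answer: ehRnSUoZbzQJNo

Derivation:
Fragment 1: offset=9 data="zQJNo" -> buffer=?????????zQJNo
Fragment 2: offset=5 data="UoZb" -> buffer=?????UoZbzQJNo
Fragment 3: offset=0 data="eh" -> buffer=eh???UoZbzQJNo
Fragment 4: offset=2 data="RnS" -> buffer=ehRnSUoZbzQJNo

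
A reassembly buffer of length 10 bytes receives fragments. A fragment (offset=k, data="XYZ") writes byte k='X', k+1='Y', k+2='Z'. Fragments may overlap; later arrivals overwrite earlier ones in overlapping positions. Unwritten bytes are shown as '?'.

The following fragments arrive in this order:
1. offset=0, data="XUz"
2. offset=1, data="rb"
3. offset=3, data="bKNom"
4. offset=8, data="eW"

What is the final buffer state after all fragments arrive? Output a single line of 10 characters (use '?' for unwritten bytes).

Answer: XrbbKNomeW

Derivation:
Fragment 1: offset=0 data="XUz" -> buffer=XUz???????
Fragment 2: offset=1 data="rb" -> buffer=Xrb???????
Fragment 3: offset=3 data="bKNom" -> buffer=XrbbKNom??
Fragment 4: offset=8 data="eW" -> buffer=XrbbKNomeW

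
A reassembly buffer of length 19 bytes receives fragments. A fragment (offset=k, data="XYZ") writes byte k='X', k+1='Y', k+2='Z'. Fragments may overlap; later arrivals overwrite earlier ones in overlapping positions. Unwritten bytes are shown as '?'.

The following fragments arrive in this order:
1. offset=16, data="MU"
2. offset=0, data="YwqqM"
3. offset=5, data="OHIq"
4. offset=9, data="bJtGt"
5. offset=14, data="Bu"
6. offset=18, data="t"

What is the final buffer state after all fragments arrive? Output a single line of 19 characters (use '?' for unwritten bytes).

Fragment 1: offset=16 data="MU" -> buffer=????????????????MU?
Fragment 2: offset=0 data="YwqqM" -> buffer=YwqqM???????????MU?
Fragment 3: offset=5 data="OHIq" -> buffer=YwqqMOHIq???????MU?
Fragment 4: offset=9 data="bJtGt" -> buffer=YwqqMOHIqbJtGt??MU?
Fragment 5: offset=14 data="Bu" -> buffer=YwqqMOHIqbJtGtBuMU?
Fragment 6: offset=18 data="t" -> buffer=YwqqMOHIqbJtGtBuMUt

Answer: YwqqMOHIqbJtGtBuMUt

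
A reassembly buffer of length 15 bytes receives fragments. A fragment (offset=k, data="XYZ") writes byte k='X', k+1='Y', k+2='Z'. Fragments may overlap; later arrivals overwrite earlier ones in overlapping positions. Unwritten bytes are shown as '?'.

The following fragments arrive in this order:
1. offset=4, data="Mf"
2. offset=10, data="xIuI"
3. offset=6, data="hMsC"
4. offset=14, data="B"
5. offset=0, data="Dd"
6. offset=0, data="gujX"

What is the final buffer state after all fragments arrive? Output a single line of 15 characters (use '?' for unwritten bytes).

Answer: gujXMfhMsCxIuIB

Derivation:
Fragment 1: offset=4 data="Mf" -> buffer=????Mf?????????
Fragment 2: offset=10 data="xIuI" -> buffer=????Mf????xIuI?
Fragment 3: offset=6 data="hMsC" -> buffer=????MfhMsCxIuI?
Fragment 4: offset=14 data="B" -> buffer=????MfhMsCxIuIB
Fragment 5: offset=0 data="Dd" -> buffer=Dd??MfhMsCxIuIB
Fragment 6: offset=0 data="gujX" -> buffer=gujXMfhMsCxIuIB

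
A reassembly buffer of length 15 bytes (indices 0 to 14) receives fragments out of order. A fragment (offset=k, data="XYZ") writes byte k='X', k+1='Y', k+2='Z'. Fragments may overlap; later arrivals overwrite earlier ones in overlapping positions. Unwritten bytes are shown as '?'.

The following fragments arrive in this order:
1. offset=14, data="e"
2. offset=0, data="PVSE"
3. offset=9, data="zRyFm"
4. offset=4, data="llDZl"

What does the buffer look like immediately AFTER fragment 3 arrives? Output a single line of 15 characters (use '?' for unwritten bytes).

Answer: PVSE?????zRyFme

Derivation:
Fragment 1: offset=14 data="e" -> buffer=??????????????e
Fragment 2: offset=0 data="PVSE" -> buffer=PVSE??????????e
Fragment 3: offset=9 data="zRyFm" -> buffer=PVSE?????zRyFme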